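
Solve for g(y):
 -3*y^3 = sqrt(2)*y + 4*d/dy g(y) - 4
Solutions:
 g(y) = C1 - 3*y^4/16 - sqrt(2)*y^2/8 + y


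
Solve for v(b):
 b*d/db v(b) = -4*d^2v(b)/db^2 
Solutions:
 v(b) = C1 + C2*erf(sqrt(2)*b/4)


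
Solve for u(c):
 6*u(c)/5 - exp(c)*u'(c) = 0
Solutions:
 u(c) = C1*exp(-6*exp(-c)/5)


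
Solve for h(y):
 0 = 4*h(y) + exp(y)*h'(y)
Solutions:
 h(y) = C1*exp(4*exp(-y))


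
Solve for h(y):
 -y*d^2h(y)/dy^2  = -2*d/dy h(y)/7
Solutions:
 h(y) = C1 + C2*y^(9/7)


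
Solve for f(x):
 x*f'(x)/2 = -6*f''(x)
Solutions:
 f(x) = C1 + C2*erf(sqrt(6)*x/12)


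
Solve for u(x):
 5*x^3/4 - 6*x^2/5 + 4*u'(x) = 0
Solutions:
 u(x) = C1 - 5*x^4/64 + x^3/10


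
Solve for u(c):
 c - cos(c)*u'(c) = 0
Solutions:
 u(c) = C1 + Integral(c/cos(c), c)


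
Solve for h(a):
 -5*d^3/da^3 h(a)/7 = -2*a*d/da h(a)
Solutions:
 h(a) = C1 + Integral(C2*airyai(14^(1/3)*5^(2/3)*a/5) + C3*airybi(14^(1/3)*5^(2/3)*a/5), a)


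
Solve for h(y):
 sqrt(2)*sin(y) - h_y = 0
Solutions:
 h(y) = C1 - sqrt(2)*cos(y)


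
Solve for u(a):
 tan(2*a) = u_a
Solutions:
 u(a) = C1 - log(cos(2*a))/2


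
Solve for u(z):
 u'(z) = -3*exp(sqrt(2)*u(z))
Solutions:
 u(z) = sqrt(2)*(2*log(1/(C1 + 3*z)) - log(2))/4


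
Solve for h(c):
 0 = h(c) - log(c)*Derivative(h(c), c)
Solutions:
 h(c) = C1*exp(li(c))


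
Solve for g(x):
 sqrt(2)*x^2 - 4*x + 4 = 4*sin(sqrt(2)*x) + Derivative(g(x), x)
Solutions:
 g(x) = C1 + sqrt(2)*x^3/3 - 2*x^2 + 4*x + 2*sqrt(2)*cos(sqrt(2)*x)


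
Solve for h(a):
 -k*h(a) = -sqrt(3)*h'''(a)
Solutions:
 h(a) = C1*exp(3^(5/6)*a*k^(1/3)/3) + C2*exp(a*k^(1/3)*(-3^(5/6) + 3*3^(1/3)*I)/6) + C3*exp(-a*k^(1/3)*(3^(5/6) + 3*3^(1/3)*I)/6)


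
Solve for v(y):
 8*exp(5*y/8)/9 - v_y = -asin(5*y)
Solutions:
 v(y) = C1 + y*asin(5*y) + sqrt(1 - 25*y^2)/5 + 64*exp(5*y/8)/45


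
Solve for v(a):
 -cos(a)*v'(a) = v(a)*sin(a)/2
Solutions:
 v(a) = C1*sqrt(cos(a))


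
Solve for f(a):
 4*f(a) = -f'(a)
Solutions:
 f(a) = C1*exp(-4*a)


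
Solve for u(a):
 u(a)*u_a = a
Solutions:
 u(a) = -sqrt(C1 + a^2)
 u(a) = sqrt(C1 + a^2)


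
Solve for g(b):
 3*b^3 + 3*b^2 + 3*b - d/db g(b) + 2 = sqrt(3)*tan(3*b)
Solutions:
 g(b) = C1 + 3*b^4/4 + b^3 + 3*b^2/2 + 2*b + sqrt(3)*log(cos(3*b))/3


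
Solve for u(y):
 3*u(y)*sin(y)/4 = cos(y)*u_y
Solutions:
 u(y) = C1/cos(y)^(3/4)


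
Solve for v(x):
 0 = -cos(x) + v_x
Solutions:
 v(x) = C1 + sin(x)


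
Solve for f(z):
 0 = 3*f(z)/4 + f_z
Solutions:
 f(z) = C1*exp(-3*z/4)


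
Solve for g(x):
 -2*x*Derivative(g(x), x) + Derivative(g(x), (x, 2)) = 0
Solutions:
 g(x) = C1 + C2*erfi(x)


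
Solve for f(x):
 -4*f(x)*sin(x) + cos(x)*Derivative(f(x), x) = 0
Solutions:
 f(x) = C1/cos(x)^4


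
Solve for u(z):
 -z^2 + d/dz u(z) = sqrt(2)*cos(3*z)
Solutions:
 u(z) = C1 + z^3/3 + sqrt(2)*sin(3*z)/3


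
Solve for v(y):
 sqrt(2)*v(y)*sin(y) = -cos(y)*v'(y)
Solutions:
 v(y) = C1*cos(y)^(sqrt(2))


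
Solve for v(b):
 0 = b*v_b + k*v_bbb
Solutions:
 v(b) = C1 + Integral(C2*airyai(b*(-1/k)^(1/3)) + C3*airybi(b*(-1/k)^(1/3)), b)


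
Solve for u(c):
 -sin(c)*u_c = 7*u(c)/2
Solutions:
 u(c) = C1*(cos(c) + 1)^(7/4)/(cos(c) - 1)^(7/4)


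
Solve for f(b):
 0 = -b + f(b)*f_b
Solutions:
 f(b) = -sqrt(C1 + b^2)
 f(b) = sqrt(C1 + b^2)


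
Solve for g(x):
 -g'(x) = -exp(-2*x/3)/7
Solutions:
 g(x) = C1 - 3*exp(-2*x/3)/14


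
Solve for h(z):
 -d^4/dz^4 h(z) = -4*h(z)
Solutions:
 h(z) = C1*exp(-sqrt(2)*z) + C2*exp(sqrt(2)*z) + C3*sin(sqrt(2)*z) + C4*cos(sqrt(2)*z)


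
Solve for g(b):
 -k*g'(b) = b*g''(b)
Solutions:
 g(b) = C1 + b^(1 - re(k))*(C2*sin(log(b)*Abs(im(k))) + C3*cos(log(b)*im(k)))


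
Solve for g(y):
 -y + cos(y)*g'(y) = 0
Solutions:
 g(y) = C1 + Integral(y/cos(y), y)


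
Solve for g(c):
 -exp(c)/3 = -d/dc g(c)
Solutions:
 g(c) = C1 + exp(c)/3


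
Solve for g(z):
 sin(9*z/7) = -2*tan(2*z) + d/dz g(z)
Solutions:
 g(z) = C1 - log(cos(2*z)) - 7*cos(9*z/7)/9


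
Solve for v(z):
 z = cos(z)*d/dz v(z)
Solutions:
 v(z) = C1 + Integral(z/cos(z), z)


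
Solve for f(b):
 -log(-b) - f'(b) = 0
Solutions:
 f(b) = C1 - b*log(-b) + b


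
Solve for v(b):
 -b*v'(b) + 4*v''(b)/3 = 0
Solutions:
 v(b) = C1 + C2*erfi(sqrt(6)*b/4)


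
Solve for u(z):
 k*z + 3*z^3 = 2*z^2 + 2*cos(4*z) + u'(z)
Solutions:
 u(z) = C1 + k*z^2/2 + 3*z^4/4 - 2*z^3/3 - sin(4*z)/2


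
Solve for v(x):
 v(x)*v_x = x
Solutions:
 v(x) = -sqrt(C1 + x^2)
 v(x) = sqrt(C1 + x^2)


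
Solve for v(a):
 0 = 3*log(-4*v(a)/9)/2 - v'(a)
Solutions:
 -2*Integral(1/(log(-_y) - 2*log(3) + 2*log(2)), (_y, v(a)))/3 = C1 - a


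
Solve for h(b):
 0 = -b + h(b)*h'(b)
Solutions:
 h(b) = -sqrt(C1 + b^2)
 h(b) = sqrt(C1 + b^2)


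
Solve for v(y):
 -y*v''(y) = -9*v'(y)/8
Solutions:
 v(y) = C1 + C2*y^(17/8)


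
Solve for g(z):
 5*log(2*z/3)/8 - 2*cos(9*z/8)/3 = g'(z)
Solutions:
 g(z) = C1 + 5*z*log(z)/8 - 5*z*log(3)/8 - 5*z/8 + 5*z*log(2)/8 - 16*sin(9*z/8)/27


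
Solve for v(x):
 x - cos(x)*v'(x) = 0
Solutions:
 v(x) = C1 + Integral(x/cos(x), x)


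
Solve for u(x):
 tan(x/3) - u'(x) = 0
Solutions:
 u(x) = C1 - 3*log(cos(x/3))


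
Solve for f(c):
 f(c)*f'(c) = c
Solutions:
 f(c) = -sqrt(C1 + c^2)
 f(c) = sqrt(C1 + c^2)


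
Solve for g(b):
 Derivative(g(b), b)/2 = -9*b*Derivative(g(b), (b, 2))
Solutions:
 g(b) = C1 + C2*b^(17/18)


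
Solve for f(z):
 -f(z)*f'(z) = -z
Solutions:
 f(z) = -sqrt(C1 + z^2)
 f(z) = sqrt(C1 + z^2)


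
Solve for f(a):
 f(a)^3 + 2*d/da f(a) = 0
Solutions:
 f(a) = -sqrt(-1/(C1 - a))
 f(a) = sqrt(-1/(C1 - a))


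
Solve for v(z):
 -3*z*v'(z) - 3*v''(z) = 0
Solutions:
 v(z) = C1 + C2*erf(sqrt(2)*z/2)


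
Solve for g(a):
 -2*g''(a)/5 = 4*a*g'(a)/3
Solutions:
 g(a) = C1 + C2*erf(sqrt(15)*a/3)


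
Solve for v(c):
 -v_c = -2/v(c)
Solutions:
 v(c) = -sqrt(C1 + 4*c)
 v(c) = sqrt(C1 + 4*c)


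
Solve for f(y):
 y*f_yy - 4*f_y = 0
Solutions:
 f(y) = C1 + C2*y^5


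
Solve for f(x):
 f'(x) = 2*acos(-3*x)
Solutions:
 f(x) = C1 + 2*x*acos(-3*x) + 2*sqrt(1 - 9*x^2)/3


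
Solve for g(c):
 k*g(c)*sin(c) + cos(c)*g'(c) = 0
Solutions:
 g(c) = C1*exp(k*log(cos(c)))


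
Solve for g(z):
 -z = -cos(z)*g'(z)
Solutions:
 g(z) = C1 + Integral(z/cos(z), z)


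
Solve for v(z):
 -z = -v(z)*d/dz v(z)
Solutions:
 v(z) = -sqrt(C1 + z^2)
 v(z) = sqrt(C1 + z^2)


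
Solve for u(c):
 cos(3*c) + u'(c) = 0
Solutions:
 u(c) = C1 - sin(3*c)/3


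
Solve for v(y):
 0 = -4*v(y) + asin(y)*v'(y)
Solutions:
 v(y) = C1*exp(4*Integral(1/asin(y), y))


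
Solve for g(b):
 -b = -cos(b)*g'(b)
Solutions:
 g(b) = C1 + Integral(b/cos(b), b)


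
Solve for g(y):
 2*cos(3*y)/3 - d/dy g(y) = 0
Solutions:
 g(y) = C1 + 2*sin(3*y)/9


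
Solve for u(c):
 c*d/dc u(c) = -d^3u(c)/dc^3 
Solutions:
 u(c) = C1 + Integral(C2*airyai(-c) + C3*airybi(-c), c)


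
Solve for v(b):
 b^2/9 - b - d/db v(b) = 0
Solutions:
 v(b) = C1 + b^3/27 - b^2/2


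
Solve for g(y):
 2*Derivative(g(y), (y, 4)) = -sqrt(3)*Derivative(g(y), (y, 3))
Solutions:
 g(y) = C1 + C2*y + C3*y^2 + C4*exp(-sqrt(3)*y/2)


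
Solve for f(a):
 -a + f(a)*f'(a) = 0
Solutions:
 f(a) = -sqrt(C1 + a^2)
 f(a) = sqrt(C1 + a^2)


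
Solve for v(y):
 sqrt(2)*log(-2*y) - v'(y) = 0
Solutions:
 v(y) = C1 + sqrt(2)*y*log(-y) + sqrt(2)*y*(-1 + log(2))


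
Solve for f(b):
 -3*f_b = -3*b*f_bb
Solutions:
 f(b) = C1 + C2*b^2


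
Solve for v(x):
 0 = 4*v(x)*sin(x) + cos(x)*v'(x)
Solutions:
 v(x) = C1*cos(x)^4


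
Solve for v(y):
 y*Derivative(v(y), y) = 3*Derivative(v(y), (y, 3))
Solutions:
 v(y) = C1 + Integral(C2*airyai(3^(2/3)*y/3) + C3*airybi(3^(2/3)*y/3), y)


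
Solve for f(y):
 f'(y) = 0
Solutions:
 f(y) = C1


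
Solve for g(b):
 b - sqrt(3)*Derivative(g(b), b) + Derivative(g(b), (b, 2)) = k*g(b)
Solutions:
 g(b) = C1*exp(b*(-sqrt(4*k + 3) + sqrt(3))/2) + C2*exp(b*(sqrt(4*k + 3) + sqrt(3))/2) + b/k - sqrt(3)/k^2


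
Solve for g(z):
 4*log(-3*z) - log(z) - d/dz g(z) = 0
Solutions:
 g(z) = C1 + 3*z*log(z) + z*(-3 + 4*log(3) + 4*I*pi)


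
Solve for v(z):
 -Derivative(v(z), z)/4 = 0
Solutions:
 v(z) = C1


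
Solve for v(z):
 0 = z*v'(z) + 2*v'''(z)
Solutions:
 v(z) = C1 + Integral(C2*airyai(-2^(2/3)*z/2) + C3*airybi(-2^(2/3)*z/2), z)


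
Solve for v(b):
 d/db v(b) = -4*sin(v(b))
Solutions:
 v(b) = -acos((-C1 - exp(8*b))/(C1 - exp(8*b))) + 2*pi
 v(b) = acos((-C1 - exp(8*b))/(C1 - exp(8*b)))


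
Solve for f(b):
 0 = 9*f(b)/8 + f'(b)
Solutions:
 f(b) = C1*exp(-9*b/8)


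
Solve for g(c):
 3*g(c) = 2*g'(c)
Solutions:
 g(c) = C1*exp(3*c/2)


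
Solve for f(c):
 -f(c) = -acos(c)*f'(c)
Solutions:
 f(c) = C1*exp(Integral(1/acos(c), c))


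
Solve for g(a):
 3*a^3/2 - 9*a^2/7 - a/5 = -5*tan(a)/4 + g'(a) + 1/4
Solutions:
 g(a) = C1 + 3*a^4/8 - 3*a^3/7 - a^2/10 - a/4 - 5*log(cos(a))/4


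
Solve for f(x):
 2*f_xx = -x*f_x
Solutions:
 f(x) = C1 + C2*erf(x/2)


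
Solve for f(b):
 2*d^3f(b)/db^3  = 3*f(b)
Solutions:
 f(b) = C3*exp(2^(2/3)*3^(1/3)*b/2) + (C1*sin(2^(2/3)*3^(5/6)*b/4) + C2*cos(2^(2/3)*3^(5/6)*b/4))*exp(-2^(2/3)*3^(1/3)*b/4)


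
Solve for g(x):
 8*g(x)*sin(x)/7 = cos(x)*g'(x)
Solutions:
 g(x) = C1/cos(x)^(8/7)


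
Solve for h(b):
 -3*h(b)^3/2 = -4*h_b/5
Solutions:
 h(b) = -2*sqrt(-1/(C1 + 15*b))
 h(b) = 2*sqrt(-1/(C1 + 15*b))


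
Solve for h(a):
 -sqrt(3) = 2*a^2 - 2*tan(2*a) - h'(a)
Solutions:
 h(a) = C1 + 2*a^3/3 + sqrt(3)*a + log(cos(2*a))


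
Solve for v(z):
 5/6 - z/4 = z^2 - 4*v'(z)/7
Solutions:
 v(z) = C1 + 7*z^3/12 + 7*z^2/32 - 35*z/24


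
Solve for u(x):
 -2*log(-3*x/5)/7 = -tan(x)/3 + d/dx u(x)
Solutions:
 u(x) = C1 - 2*x*log(-x)/7 - 2*x*log(3)/7 + 2*x/7 + 2*x*log(5)/7 - log(cos(x))/3


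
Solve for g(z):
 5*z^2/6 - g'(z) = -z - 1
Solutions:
 g(z) = C1 + 5*z^3/18 + z^2/2 + z


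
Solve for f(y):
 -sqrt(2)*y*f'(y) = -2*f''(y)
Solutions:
 f(y) = C1 + C2*erfi(2^(1/4)*y/2)


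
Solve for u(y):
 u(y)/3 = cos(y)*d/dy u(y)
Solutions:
 u(y) = C1*(sin(y) + 1)^(1/6)/(sin(y) - 1)^(1/6)


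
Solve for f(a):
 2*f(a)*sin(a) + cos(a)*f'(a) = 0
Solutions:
 f(a) = C1*cos(a)^2


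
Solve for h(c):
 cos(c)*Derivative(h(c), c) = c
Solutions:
 h(c) = C1 + Integral(c/cos(c), c)


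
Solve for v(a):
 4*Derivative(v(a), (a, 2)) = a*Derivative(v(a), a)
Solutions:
 v(a) = C1 + C2*erfi(sqrt(2)*a/4)


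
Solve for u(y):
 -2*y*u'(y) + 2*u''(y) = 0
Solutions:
 u(y) = C1 + C2*erfi(sqrt(2)*y/2)


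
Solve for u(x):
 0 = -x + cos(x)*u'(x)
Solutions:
 u(x) = C1 + Integral(x/cos(x), x)


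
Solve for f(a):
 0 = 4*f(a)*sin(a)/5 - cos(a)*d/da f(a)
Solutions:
 f(a) = C1/cos(a)^(4/5)


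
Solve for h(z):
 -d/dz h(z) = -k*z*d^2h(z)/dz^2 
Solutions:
 h(z) = C1 + z^(((re(k) + 1)*re(k) + im(k)^2)/(re(k)^2 + im(k)^2))*(C2*sin(log(z)*Abs(im(k))/(re(k)^2 + im(k)^2)) + C3*cos(log(z)*im(k)/(re(k)^2 + im(k)^2)))


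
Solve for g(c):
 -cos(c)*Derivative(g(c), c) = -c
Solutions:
 g(c) = C1 + Integral(c/cos(c), c)


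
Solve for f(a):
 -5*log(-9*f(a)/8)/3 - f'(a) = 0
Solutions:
 3*Integral(1/(log(-_y) - 3*log(2) + 2*log(3)), (_y, f(a)))/5 = C1 - a


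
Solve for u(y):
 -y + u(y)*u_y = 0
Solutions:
 u(y) = -sqrt(C1 + y^2)
 u(y) = sqrt(C1 + y^2)


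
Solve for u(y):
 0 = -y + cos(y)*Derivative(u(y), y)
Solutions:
 u(y) = C1 + Integral(y/cos(y), y)


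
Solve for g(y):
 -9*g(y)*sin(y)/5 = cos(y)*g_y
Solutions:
 g(y) = C1*cos(y)^(9/5)


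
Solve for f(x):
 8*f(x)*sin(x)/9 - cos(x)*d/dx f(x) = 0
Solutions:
 f(x) = C1/cos(x)^(8/9)


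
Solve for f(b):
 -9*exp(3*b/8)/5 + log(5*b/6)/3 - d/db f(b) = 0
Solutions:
 f(b) = C1 + b*log(b)/3 + b*(-log(6) - 1 + log(5))/3 - 24*exp(3*b/8)/5


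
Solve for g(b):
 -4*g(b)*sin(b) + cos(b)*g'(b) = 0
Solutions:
 g(b) = C1/cos(b)^4


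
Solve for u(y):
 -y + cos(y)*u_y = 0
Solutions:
 u(y) = C1 + Integral(y/cos(y), y)


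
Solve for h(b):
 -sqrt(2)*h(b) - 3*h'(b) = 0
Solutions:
 h(b) = C1*exp(-sqrt(2)*b/3)


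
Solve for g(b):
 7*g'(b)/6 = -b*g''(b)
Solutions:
 g(b) = C1 + C2/b^(1/6)


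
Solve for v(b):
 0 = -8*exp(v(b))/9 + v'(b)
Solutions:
 v(b) = log(-1/(C1 + 8*b)) + 2*log(3)


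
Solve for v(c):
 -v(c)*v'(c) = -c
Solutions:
 v(c) = -sqrt(C1 + c^2)
 v(c) = sqrt(C1 + c^2)


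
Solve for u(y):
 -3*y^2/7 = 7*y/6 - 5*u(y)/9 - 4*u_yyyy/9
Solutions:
 u(y) = 27*y^2/35 + 21*y/10 + (C1*sin(5^(1/4)*y/2) + C2*cos(5^(1/4)*y/2))*exp(-5^(1/4)*y/2) + (C3*sin(5^(1/4)*y/2) + C4*cos(5^(1/4)*y/2))*exp(5^(1/4)*y/2)


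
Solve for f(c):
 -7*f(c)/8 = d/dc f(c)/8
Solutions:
 f(c) = C1*exp(-7*c)


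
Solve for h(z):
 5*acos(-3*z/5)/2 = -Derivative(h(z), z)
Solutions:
 h(z) = C1 - 5*z*acos(-3*z/5)/2 - 5*sqrt(25 - 9*z^2)/6


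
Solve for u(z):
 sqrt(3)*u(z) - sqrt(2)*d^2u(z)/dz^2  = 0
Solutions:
 u(z) = C1*exp(-2^(3/4)*3^(1/4)*z/2) + C2*exp(2^(3/4)*3^(1/4)*z/2)


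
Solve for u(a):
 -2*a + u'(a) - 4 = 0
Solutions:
 u(a) = C1 + a^2 + 4*a


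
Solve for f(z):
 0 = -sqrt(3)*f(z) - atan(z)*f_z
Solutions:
 f(z) = C1*exp(-sqrt(3)*Integral(1/atan(z), z))


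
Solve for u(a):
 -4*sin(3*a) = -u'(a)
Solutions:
 u(a) = C1 - 4*cos(3*a)/3


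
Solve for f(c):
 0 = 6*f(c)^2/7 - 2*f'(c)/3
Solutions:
 f(c) = -7/(C1 + 9*c)


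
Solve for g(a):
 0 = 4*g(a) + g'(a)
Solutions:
 g(a) = C1*exp(-4*a)


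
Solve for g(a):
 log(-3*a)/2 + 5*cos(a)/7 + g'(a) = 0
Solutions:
 g(a) = C1 - a*log(-a)/2 - a*log(3)/2 + a/2 - 5*sin(a)/7


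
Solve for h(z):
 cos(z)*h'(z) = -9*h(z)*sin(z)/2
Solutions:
 h(z) = C1*cos(z)^(9/2)


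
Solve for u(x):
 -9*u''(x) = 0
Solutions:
 u(x) = C1 + C2*x


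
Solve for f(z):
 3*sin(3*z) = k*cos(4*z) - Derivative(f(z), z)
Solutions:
 f(z) = C1 + k*sin(4*z)/4 + cos(3*z)


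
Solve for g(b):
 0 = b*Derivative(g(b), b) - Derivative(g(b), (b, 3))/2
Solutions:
 g(b) = C1 + Integral(C2*airyai(2^(1/3)*b) + C3*airybi(2^(1/3)*b), b)


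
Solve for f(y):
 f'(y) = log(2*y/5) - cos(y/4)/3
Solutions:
 f(y) = C1 + y*log(y) - y*log(5) - y + y*log(2) - 4*sin(y/4)/3


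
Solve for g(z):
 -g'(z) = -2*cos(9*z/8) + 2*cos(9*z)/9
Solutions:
 g(z) = C1 + 16*sin(9*z/8)/9 - 2*sin(9*z)/81


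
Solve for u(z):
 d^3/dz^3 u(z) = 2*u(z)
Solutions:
 u(z) = C3*exp(2^(1/3)*z) + (C1*sin(2^(1/3)*sqrt(3)*z/2) + C2*cos(2^(1/3)*sqrt(3)*z/2))*exp(-2^(1/3)*z/2)


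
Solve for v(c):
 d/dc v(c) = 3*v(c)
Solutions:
 v(c) = C1*exp(3*c)


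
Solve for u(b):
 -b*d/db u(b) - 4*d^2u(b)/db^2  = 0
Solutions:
 u(b) = C1 + C2*erf(sqrt(2)*b/4)


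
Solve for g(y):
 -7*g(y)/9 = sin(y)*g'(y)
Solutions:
 g(y) = C1*(cos(y) + 1)^(7/18)/(cos(y) - 1)^(7/18)


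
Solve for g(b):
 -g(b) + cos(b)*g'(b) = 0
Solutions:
 g(b) = C1*sqrt(sin(b) + 1)/sqrt(sin(b) - 1)


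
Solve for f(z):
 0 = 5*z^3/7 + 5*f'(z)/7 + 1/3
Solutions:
 f(z) = C1 - z^4/4 - 7*z/15


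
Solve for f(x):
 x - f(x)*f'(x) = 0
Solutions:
 f(x) = -sqrt(C1 + x^2)
 f(x) = sqrt(C1 + x^2)


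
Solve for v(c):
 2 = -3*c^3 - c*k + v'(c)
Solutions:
 v(c) = C1 + 3*c^4/4 + c^2*k/2 + 2*c


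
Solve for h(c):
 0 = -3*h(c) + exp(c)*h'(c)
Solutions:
 h(c) = C1*exp(-3*exp(-c))


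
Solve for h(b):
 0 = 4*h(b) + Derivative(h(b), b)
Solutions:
 h(b) = C1*exp(-4*b)


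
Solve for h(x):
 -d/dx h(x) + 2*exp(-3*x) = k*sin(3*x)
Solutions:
 h(x) = C1 + k*cos(3*x)/3 - 2*exp(-3*x)/3


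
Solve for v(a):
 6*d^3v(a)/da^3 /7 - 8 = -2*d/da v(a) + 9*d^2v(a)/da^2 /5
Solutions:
 v(a) = C1 + 4*a + (C2*sin(sqrt(4431)*a/60) + C3*cos(sqrt(4431)*a/60))*exp(21*a/20)


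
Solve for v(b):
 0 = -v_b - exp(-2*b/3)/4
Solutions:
 v(b) = C1 + 3*exp(-2*b/3)/8


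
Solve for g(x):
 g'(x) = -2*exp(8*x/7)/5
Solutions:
 g(x) = C1 - 7*exp(8*x/7)/20


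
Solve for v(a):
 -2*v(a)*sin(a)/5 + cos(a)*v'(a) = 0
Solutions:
 v(a) = C1/cos(a)^(2/5)


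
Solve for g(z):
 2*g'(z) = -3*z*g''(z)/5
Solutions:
 g(z) = C1 + C2/z^(7/3)


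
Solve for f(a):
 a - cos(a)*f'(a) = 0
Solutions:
 f(a) = C1 + Integral(a/cos(a), a)


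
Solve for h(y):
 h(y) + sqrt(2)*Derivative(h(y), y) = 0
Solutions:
 h(y) = C1*exp(-sqrt(2)*y/2)


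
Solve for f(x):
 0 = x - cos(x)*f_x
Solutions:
 f(x) = C1 + Integral(x/cos(x), x)


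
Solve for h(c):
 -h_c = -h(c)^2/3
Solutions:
 h(c) = -3/(C1 + c)


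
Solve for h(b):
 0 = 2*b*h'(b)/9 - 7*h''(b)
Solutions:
 h(b) = C1 + C2*erfi(sqrt(7)*b/21)


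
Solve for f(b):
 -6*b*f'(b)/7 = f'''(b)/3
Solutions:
 f(b) = C1 + Integral(C2*airyai(-18^(1/3)*7^(2/3)*b/7) + C3*airybi(-18^(1/3)*7^(2/3)*b/7), b)


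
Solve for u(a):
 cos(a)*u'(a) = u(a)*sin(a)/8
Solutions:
 u(a) = C1/cos(a)^(1/8)


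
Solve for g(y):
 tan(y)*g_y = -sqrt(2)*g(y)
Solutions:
 g(y) = C1/sin(y)^(sqrt(2))


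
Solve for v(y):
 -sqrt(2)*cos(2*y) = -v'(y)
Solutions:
 v(y) = C1 + sqrt(2)*sin(2*y)/2


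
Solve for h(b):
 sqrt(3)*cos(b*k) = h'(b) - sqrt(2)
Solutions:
 h(b) = C1 + sqrt(2)*b + sqrt(3)*sin(b*k)/k


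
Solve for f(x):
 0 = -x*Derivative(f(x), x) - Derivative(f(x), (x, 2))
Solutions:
 f(x) = C1 + C2*erf(sqrt(2)*x/2)


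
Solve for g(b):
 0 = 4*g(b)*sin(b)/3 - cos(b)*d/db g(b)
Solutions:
 g(b) = C1/cos(b)^(4/3)


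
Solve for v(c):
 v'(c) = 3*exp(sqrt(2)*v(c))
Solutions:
 v(c) = sqrt(2)*(2*log(-1/(C1 + 3*c)) - log(2))/4


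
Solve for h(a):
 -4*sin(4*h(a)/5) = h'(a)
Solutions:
 4*a + 5*log(cos(4*h(a)/5) - 1)/8 - 5*log(cos(4*h(a)/5) + 1)/8 = C1


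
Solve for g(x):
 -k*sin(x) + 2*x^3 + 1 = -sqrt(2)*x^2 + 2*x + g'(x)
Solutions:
 g(x) = C1 + k*cos(x) + x^4/2 + sqrt(2)*x^3/3 - x^2 + x


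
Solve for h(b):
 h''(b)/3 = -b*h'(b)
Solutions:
 h(b) = C1 + C2*erf(sqrt(6)*b/2)


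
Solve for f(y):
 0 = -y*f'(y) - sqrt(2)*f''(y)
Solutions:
 f(y) = C1 + C2*erf(2^(1/4)*y/2)


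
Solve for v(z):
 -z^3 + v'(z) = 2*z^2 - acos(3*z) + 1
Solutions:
 v(z) = C1 + z^4/4 + 2*z^3/3 - z*acos(3*z) + z + sqrt(1 - 9*z^2)/3


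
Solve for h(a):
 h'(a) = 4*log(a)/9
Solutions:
 h(a) = C1 + 4*a*log(a)/9 - 4*a/9


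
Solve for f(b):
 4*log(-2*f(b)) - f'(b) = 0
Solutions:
 -Integral(1/(log(-_y) + log(2)), (_y, f(b)))/4 = C1 - b


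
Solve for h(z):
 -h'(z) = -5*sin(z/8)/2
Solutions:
 h(z) = C1 - 20*cos(z/8)


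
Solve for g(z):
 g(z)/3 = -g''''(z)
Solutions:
 g(z) = (C1*sin(sqrt(2)*3^(3/4)*z/6) + C2*cos(sqrt(2)*3^(3/4)*z/6))*exp(-sqrt(2)*3^(3/4)*z/6) + (C3*sin(sqrt(2)*3^(3/4)*z/6) + C4*cos(sqrt(2)*3^(3/4)*z/6))*exp(sqrt(2)*3^(3/4)*z/6)


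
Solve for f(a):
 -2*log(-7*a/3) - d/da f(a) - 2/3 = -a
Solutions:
 f(a) = C1 + a^2/2 - 2*a*log(-a) + a*(-2*log(7) + 4/3 + 2*log(3))


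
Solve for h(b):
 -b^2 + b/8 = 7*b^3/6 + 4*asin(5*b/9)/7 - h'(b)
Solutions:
 h(b) = C1 + 7*b^4/24 + b^3/3 - b^2/16 + 4*b*asin(5*b/9)/7 + 4*sqrt(81 - 25*b^2)/35


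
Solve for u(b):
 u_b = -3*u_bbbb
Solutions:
 u(b) = C1 + C4*exp(-3^(2/3)*b/3) + (C2*sin(3^(1/6)*b/2) + C3*cos(3^(1/6)*b/2))*exp(3^(2/3)*b/6)


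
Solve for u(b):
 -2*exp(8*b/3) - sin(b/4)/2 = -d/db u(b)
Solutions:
 u(b) = C1 + 3*exp(8*b/3)/4 - 2*cos(b/4)


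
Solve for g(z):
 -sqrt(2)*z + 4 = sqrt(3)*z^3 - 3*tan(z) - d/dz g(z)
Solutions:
 g(z) = C1 + sqrt(3)*z^4/4 + sqrt(2)*z^2/2 - 4*z + 3*log(cos(z))


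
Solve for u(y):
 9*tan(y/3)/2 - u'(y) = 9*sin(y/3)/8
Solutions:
 u(y) = C1 - 27*log(cos(y/3))/2 + 27*cos(y/3)/8


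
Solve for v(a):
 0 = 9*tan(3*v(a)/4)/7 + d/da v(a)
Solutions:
 v(a) = -4*asin(C1*exp(-27*a/28))/3 + 4*pi/3
 v(a) = 4*asin(C1*exp(-27*a/28))/3


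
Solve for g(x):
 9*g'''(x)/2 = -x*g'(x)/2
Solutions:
 g(x) = C1 + Integral(C2*airyai(-3^(1/3)*x/3) + C3*airybi(-3^(1/3)*x/3), x)


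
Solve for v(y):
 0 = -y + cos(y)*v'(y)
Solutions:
 v(y) = C1 + Integral(y/cos(y), y)


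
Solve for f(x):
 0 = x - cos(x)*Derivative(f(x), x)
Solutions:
 f(x) = C1 + Integral(x/cos(x), x)


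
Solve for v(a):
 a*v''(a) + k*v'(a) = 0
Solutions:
 v(a) = C1 + a^(1 - re(k))*(C2*sin(log(a)*Abs(im(k))) + C3*cos(log(a)*im(k)))


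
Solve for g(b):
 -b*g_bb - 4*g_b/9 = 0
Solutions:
 g(b) = C1 + C2*b^(5/9)


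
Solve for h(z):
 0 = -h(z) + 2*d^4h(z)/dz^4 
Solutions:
 h(z) = C1*exp(-2^(3/4)*z/2) + C2*exp(2^(3/4)*z/2) + C3*sin(2^(3/4)*z/2) + C4*cos(2^(3/4)*z/2)


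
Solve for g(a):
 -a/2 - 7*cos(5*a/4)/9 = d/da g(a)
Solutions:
 g(a) = C1 - a^2/4 - 28*sin(5*a/4)/45


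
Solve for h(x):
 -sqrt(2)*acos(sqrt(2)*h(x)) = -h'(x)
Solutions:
 Integral(1/acos(sqrt(2)*_y), (_y, h(x))) = C1 + sqrt(2)*x


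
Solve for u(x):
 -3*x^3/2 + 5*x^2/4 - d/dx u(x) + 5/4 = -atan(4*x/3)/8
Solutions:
 u(x) = C1 - 3*x^4/8 + 5*x^3/12 + x*atan(4*x/3)/8 + 5*x/4 - 3*log(16*x^2 + 9)/64


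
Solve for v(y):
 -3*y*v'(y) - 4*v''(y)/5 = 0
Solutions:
 v(y) = C1 + C2*erf(sqrt(30)*y/4)


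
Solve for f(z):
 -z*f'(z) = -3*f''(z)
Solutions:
 f(z) = C1 + C2*erfi(sqrt(6)*z/6)


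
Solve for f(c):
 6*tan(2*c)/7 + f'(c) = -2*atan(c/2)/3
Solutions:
 f(c) = C1 - 2*c*atan(c/2)/3 + 2*log(c^2 + 4)/3 + 3*log(cos(2*c))/7


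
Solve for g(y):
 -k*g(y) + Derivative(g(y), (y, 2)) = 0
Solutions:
 g(y) = C1*exp(-sqrt(k)*y) + C2*exp(sqrt(k)*y)


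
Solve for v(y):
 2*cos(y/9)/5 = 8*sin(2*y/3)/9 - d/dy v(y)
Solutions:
 v(y) = C1 - 18*sin(y/9)/5 - 4*cos(2*y/3)/3


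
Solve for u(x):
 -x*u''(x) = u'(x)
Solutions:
 u(x) = C1 + C2*log(x)


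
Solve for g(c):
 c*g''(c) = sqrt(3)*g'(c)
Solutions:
 g(c) = C1 + C2*c^(1 + sqrt(3))


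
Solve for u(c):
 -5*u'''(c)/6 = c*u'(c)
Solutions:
 u(c) = C1 + Integral(C2*airyai(-5^(2/3)*6^(1/3)*c/5) + C3*airybi(-5^(2/3)*6^(1/3)*c/5), c)


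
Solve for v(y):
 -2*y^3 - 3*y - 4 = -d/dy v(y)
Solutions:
 v(y) = C1 + y^4/2 + 3*y^2/2 + 4*y


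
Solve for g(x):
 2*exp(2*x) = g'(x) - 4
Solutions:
 g(x) = C1 + 4*x + exp(2*x)


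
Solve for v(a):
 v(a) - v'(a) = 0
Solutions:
 v(a) = C1*exp(a)


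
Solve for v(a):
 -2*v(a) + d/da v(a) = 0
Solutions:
 v(a) = C1*exp(2*a)


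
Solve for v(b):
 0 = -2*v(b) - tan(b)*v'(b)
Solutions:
 v(b) = C1/sin(b)^2


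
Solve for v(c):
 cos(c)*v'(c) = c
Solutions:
 v(c) = C1 + Integral(c/cos(c), c)


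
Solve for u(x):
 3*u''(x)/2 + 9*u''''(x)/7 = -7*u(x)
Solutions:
 u(x) = (C1*sin(sqrt(21)*x*cos(atan(sqrt(15))/2)/3) + C2*cos(sqrt(21)*x*cos(atan(sqrt(15))/2)/3))*exp(-sqrt(21)*x*sin(atan(sqrt(15))/2)/3) + (C3*sin(sqrt(21)*x*cos(atan(sqrt(15))/2)/3) + C4*cos(sqrt(21)*x*cos(atan(sqrt(15))/2)/3))*exp(sqrt(21)*x*sin(atan(sqrt(15))/2)/3)


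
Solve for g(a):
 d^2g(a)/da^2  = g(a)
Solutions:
 g(a) = C1*exp(-a) + C2*exp(a)


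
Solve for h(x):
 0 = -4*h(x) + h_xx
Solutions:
 h(x) = C1*exp(-2*x) + C2*exp(2*x)


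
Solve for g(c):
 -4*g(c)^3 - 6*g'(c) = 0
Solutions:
 g(c) = -sqrt(6)*sqrt(-1/(C1 - 2*c))/2
 g(c) = sqrt(6)*sqrt(-1/(C1 - 2*c))/2


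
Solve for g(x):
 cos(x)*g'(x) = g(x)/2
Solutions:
 g(x) = C1*(sin(x) + 1)^(1/4)/(sin(x) - 1)^(1/4)


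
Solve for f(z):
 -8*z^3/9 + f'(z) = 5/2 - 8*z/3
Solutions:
 f(z) = C1 + 2*z^4/9 - 4*z^2/3 + 5*z/2


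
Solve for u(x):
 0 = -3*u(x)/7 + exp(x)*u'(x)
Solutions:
 u(x) = C1*exp(-3*exp(-x)/7)


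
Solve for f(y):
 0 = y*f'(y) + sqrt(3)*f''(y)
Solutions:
 f(y) = C1 + C2*erf(sqrt(2)*3^(3/4)*y/6)


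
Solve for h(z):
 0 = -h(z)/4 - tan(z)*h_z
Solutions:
 h(z) = C1/sin(z)^(1/4)


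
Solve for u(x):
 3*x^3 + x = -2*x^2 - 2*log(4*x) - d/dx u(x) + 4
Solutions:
 u(x) = C1 - 3*x^4/4 - 2*x^3/3 - x^2/2 - 2*x*log(x) - 4*x*log(2) + 6*x


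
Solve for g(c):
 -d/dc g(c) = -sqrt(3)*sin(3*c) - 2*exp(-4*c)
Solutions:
 g(c) = C1 - sqrt(3)*cos(3*c)/3 - exp(-4*c)/2


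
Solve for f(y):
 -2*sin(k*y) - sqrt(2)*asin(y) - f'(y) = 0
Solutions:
 f(y) = C1 - sqrt(2)*(y*asin(y) + sqrt(1 - y^2)) - 2*Piecewise((-cos(k*y)/k, Ne(k, 0)), (0, True))


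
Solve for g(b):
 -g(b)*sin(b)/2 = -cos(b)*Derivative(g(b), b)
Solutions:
 g(b) = C1/sqrt(cos(b))


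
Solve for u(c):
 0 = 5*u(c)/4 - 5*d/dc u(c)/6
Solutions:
 u(c) = C1*exp(3*c/2)


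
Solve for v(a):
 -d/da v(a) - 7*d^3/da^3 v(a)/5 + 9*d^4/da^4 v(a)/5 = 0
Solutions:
 v(a) = C1 + C2*exp(a*(-2^(2/3)*(27*sqrt(184605) + 11621)^(1/3) - 98*2^(1/3)/(27*sqrt(184605) + 11621)^(1/3) + 28)/108)*sin(2^(1/3)*sqrt(3)*a*(-2^(1/3)*(27*sqrt(184605) + 11621)^(1/3) + 98/(27*sqrt(184605) + 11621)^(1/3))/108) + C3*exp(a*(-2^(2/3)*(27*sqrt(184605) + 11621)^(1/3) - 98*2^(1/3)/(27*sqrt(184605) + 11621)^(1/3) + 28)/108)*cos(2^(1/3)*sqrt(3)*a*(-2^(1/3)*(27*sqrt(184605) + 11621)^(1/3) + 98/(27*sqrt(184605) + 11621)^(1/3))/108) + C4*exp(a*(98*2^(1/3)/(27*sqrt(184605) + 11621)^(1/3) + 14 + 2^(2/3)*(27*sqrt(184605) + 11621)^(1/3))/54)


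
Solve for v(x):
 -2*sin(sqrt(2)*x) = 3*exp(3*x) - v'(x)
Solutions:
 v(x) = C1 + exp(3*x) - sqrt(2)*cos(sqrt(2)*x)


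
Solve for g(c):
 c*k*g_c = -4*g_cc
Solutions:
 g(c) = Piecewise((-sqrt(2)*sqrt(pi)*C1*erf(sqrt(2)*c*sqrt(k)/4)/sqrt(k) - C2, (k > 0) | (k < 0)), (-C1*c - C2, True))


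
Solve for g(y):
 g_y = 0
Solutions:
 g(y) = C1


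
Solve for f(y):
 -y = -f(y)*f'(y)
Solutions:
 f(y) = -sqrt(C1 + y^2)
 f(y) = sqrt(C1 + y^2)


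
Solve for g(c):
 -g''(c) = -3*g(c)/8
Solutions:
 g(c) = C1*exp(-sqrt(6)*c/4) + C2*exp(sqrt(6)*c/4)


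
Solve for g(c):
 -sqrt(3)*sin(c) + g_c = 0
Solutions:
 g(c) = C1 - sqrt(3)*cos(c)


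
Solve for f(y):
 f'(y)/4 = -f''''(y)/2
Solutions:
 f(y) = C1 + C4*exp(-2^(2/3)*y/2) + (C2*sin(2^(2/3)*sqrt(3)*y/4) + C3*cos(2^(2/3)*sqrt(3)*y/4))*exp(2^(2/3)*y/4)


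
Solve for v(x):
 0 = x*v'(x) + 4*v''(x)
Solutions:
 v(x) = C1 + C2*erf(sqrt(2)*x/4)


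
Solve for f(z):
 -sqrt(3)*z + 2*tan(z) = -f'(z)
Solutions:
 f(z) = C1 + sqrt(3)*z^2/2 + 2*log(cos(z))


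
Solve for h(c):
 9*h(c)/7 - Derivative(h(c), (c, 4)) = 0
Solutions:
 h(c) = C1*exp(-sqrt(3)*7^(3/4)*c/7) + C2*exp(sqrt(3)*7^(3/4)*c/7) + C3*sin(sqrt(3)*7^(3/4)*c/7) + C4*cos(sqrt(3)*7^(3/4)*c/7)


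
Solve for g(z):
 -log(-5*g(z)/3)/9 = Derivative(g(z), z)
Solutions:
 9*Integral(1/(log(-_y) - log(3) + log(5)), (_y, g(z))) = C1 - z


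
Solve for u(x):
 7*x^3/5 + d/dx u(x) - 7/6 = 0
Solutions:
 u(x) = C1 - 7*x^4/20 + 7*x/6


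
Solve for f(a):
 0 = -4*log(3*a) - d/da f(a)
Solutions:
 f(a) = C1 - 4*a*log(a) - a*log(81) + 4*a


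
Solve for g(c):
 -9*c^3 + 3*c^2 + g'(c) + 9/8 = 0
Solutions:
 g(c) = C1 + 9*c^4/4 - c^3 - 9*c/8


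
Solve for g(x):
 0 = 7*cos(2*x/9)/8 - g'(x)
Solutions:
 g(x) = C1 + 63*sin(2*x/9)/16


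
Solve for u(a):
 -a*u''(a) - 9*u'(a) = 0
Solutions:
 u(a) = C1 + C2/a^8


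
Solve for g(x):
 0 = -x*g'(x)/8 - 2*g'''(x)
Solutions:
 g(x) = C1 + Integral(C2*airyai(-2^(2/3)*x/4) + C3*airybi(-2^(2/3)*x/4), x)


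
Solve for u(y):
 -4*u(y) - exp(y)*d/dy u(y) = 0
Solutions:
 u(y) = C1*exp(4*exp(-y))


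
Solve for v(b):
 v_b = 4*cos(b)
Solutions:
 v(b) = C1 + 4*sin(b)


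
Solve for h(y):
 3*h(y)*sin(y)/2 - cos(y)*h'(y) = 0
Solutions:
 h(y) = C1/cos(y)^(3/2)


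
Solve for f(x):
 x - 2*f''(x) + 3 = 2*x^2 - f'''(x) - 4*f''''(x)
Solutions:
 f(x) = C1 + C2*x + C3*exp(x*(-1 + sqrt(33))/8) + C4*exp(-x*(1 + sqrt(33))/8) - x^4/12 - x^3/12 - 11*x^2/8


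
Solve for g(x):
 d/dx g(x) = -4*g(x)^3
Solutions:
 g(x) = -sqrt(2)*sqrt(-1/(C1 - 4*x))/2
 g(x) = sqrt(2)*sqrt(-1/(C1 - 4*x))/2


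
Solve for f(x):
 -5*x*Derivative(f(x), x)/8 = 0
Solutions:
 f(x) = C1


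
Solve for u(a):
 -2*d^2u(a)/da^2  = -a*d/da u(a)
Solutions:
 u(a) = C1 + C2*erfi(a/2)


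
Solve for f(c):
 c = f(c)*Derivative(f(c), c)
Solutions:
 f(c) = -sqrt(C1 + c^2)
 f(c) = sqrt(C1 + c^2)


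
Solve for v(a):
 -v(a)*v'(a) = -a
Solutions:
 v(a) = -sqrt(C1 + a^2)
 v(a) = sqrt(C1 + a^2)


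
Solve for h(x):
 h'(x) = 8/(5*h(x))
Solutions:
 h(x) = -sqrt(C1 + 80*x)/5
 h(x) = sqrt(C1 + 80*x)/5


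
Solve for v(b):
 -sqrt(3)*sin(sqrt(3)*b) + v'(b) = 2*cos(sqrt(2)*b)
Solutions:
 v(b) = C1 + sqrt(2)*sin(sqrt(2)*b) - cos(sqrt(3)*b)


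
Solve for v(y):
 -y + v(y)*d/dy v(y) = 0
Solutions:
 v(y) = -sqrt(C1 + y^2)
 v(y) = sqrt(C1 + y^2)


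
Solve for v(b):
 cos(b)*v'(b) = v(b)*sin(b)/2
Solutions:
 v(b) = C1/sqrt(cos(b))


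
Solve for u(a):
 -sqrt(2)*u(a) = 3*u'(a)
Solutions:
 u(a) = C1*exp(-sqrt(2)*a/3)


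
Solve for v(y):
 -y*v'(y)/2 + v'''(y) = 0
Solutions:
 v(y) = C1 + Integral(C2*airyai(2^(2/3)*y/2) + C3*airybi(2^(2/3)*y/2), y)


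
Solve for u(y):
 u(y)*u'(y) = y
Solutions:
 u(y) = -sqrt(C1 + y^2)
 u(y) = sqrt(C1 + y^2)


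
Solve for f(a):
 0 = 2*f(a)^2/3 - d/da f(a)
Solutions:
 f(a) = -3/(C1 + 2*a)


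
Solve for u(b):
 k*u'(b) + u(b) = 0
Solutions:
 u(b) = C1*exp(-b/k)


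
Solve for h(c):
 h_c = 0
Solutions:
 h(c) = C1


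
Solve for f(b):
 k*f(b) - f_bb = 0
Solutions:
 f(b) = C1*exp(-b*sqrt(k)) + C2*exp(b*sqrt(k))


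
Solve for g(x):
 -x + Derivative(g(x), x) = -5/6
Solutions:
 g(x) = C1 + x^2/2 - 5*x/6


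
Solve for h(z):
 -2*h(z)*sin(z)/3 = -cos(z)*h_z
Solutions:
 h(z) = C1/cos(z)^(2/3)


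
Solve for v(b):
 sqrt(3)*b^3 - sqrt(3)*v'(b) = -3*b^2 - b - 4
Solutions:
 v(b) = C1 + b^4/4 + sqrt(3)*b^3/3 + sqrt(3)*b^2/6 + 4*sqrt(3)*b/3


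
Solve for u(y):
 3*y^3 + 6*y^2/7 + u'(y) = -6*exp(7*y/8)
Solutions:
 u(y) = C1 - 3*y^4/4 - 2*y^3/7 - 48*exp(7*y/8)/7


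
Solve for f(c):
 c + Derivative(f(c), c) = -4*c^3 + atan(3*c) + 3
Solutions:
 f(c) = C1 - c^4 - c^2/2 + c*atan(3*c) + 3*c - log(9*c^2 + 1)/6


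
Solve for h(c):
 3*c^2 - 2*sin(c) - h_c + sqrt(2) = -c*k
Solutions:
 h(c) = C1 + c^3 + c^2*k/2 + sqrt(2)*c + 2*cos(c)


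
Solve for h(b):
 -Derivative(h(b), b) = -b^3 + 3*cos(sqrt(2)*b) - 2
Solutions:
 h(b) = C1 + b^4/4 + 2*b - 3*sqrt(2)*sin(sqrt(2)*b)/2


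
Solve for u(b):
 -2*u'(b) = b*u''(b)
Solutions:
 u(b) = C1 + C2/b


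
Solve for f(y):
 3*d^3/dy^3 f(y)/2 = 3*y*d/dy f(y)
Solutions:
 f(y) = C1 + Integral(C2*airyai(2^(1/3)*y) + C3*airybi(2^(1/3)*y), y)


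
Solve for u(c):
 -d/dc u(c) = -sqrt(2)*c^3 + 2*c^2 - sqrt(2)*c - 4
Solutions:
 u(c) = C1 + sqrt(2)*c^4/4 - 2*c^3/3 + sqrt(2)*c^2/2 + 4*c


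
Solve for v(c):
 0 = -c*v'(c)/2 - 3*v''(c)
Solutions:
 v(c) = C1 + C2*erf(sqrt(3)*c/6)


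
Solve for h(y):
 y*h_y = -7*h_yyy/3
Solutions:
 h(y) = C1 + Integral(C2*airyai(-3^(1/3)*7^(2/3)*y/7) + C3*airybi(-3^(1/3)*7^(2/3)*y/7), y)


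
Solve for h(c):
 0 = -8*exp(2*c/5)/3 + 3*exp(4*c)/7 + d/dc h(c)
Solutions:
 h(c) = C1 + 20*exp(2*c/5)/3 - 3*exp(4*c)/28


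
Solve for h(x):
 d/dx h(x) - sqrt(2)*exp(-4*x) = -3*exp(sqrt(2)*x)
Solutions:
 h(x) = C1 - 3*sqrt(2)*exp(sqrt(2)*x)/2 - sqrt(2)*exp(-4*x)/4


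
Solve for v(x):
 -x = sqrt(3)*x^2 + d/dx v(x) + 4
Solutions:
 v(x) = C1 - sqrt(3)*x^3/3 - x^2/2 - 4*x


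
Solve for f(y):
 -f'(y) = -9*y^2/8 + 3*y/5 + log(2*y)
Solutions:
 f(y) = C1 + 3*y^3/8 - 3*y^2/10 - y*log(y) - y*log(2) + y


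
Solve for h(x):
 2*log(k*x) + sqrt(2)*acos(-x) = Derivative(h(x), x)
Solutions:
 h(x) = C1 + 2*x*log(k*x) - 2*x + sqrt(2)*(x*acos(-x) + sqrt(1 - x^2))


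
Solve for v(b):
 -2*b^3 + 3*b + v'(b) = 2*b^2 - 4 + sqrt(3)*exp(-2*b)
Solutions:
 v(b) = C1 + b^4/2 + 2*b^3/3 - 3*b^2/2 - 4*b - sqrt(3)*exp(-2*b)/2


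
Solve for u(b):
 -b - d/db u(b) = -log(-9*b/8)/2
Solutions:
 u(b) = C1 - b^2/2 + b*log(-b)/2 + b*(-3*log(2)/2 - 1/2 + log(3))


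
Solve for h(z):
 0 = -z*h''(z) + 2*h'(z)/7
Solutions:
 h(z) = C1 + C2*z^(9/7)


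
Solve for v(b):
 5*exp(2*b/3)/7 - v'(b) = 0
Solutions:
 v(b) = C1 + 15*exp(2*b/3)/14


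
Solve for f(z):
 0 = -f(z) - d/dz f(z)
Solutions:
 f(z) = C1*exp(-z)


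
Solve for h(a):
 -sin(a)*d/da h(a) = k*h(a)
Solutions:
 h(a) = C1*exp(k*(-log(cos(a) - 1) + log(cos(a) + 1))/2)


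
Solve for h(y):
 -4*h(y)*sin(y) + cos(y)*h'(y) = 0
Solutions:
 h(y) = C1/cos(y)^4


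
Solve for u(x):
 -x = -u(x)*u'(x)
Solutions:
 u(x) = -sqrt(C1 + x^2)
 u(x) = sqrt(C1 + x^2)


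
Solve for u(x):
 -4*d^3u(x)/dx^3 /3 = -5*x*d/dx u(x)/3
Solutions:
 u(x) = C1 + Integral(C2*airyai(10^(1/3)*x/2) + C3*airybi(10^(1/3)*x/2), x)


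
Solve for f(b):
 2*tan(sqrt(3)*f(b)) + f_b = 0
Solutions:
 f(b) = sqrt(3)*(pi - asin(C1*exp(-2*sqrt(3)*b)))/3
 f(b) = sqrt(3)*asin(C1*exp(-2*sqrt(3)*b))/3


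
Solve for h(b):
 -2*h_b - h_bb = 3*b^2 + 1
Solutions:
 h(b) = C1 + C2*exp(-2*b) - b^3/2 + 3*b^2/4 - 5*b/4


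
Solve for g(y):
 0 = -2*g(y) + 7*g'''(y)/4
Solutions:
 g(y) = C3*exp(2*7^(2/3)*y/7) + (C1*sin(sqrt(3)*7^(2/3)*y/7) + C2*cos(sqrt(3)*7^(2/3)*y/7))*exp(-7^(2/3)*y/7)


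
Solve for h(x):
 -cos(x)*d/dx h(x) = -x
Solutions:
 h(x) = C1 + Integral(x/cos(x), x)


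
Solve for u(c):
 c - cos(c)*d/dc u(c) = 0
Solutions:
 u(c) = C1 + Integral(c/cos(c), c)


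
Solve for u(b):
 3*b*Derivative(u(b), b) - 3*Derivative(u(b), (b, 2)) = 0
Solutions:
 u(b) = C1 + C2*erfi(sqrt(2)*b/2)


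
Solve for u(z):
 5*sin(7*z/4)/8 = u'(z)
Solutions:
 u(z) = C1 - 5*cos(7*z/4)/14


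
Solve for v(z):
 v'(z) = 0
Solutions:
 v(z) = C1


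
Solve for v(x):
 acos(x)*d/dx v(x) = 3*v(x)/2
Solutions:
 v(x) = C1*exp(3*Integral(1/acos(x), x)/2)


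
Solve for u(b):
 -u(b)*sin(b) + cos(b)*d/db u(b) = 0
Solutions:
 u(b) = C1/cos(b)


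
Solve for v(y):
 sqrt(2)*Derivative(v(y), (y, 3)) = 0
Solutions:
 v(y) = C1 + C2*y + C3*y^2


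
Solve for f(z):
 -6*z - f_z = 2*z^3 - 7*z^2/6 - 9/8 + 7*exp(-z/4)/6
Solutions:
 f(z) = C1 - z^4/2 + 7*z^3/18 - 3*z^2 + 9*z/8 + 14*exp(-z/4)/3


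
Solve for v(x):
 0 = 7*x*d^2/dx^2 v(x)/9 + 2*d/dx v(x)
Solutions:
 v(x) = C1 + C2/x^(11/7)


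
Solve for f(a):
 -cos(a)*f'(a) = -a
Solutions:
 f(a) = C1 + Integral(a/cos(a), a)


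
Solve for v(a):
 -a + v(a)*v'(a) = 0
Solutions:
 v(a) = -sqrt(C1 + a^2)
 v(a) = sqrt(C1 + a^2)


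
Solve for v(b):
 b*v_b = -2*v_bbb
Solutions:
 v(b) = C1 + Integral(C2*airyai(-2^(2/3)*b/2) + C3*airybi(-2^(2/3)*b/2), b)


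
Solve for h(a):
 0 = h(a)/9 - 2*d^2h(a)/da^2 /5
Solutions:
 h(a) = C1*exp(-sqrt(10)*a/6) + C2*exp(sqrt(10)*a/6)


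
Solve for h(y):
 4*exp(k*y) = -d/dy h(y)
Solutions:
 h(y) = C1 - 4*exp(k*y)/k


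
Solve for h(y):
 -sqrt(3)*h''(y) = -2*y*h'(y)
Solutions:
 h(y) = C1 + C2*erfi(3^(3/4)*y/3)


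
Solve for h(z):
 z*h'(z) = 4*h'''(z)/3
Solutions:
 h(z) = C1 + Integral(C2*airyai(6^(1/3)*z/2) + C3*airybi(6^(1/3)*z/2), z)


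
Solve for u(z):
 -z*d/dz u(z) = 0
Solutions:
 u(z) = C1


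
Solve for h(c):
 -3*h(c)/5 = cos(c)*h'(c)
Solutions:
 h(c) = C1*(sin(c) - 1)^(3/10)/(sin(c) + 1)^(3/10)


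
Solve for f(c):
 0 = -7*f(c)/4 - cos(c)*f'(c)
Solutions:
 f(c) = C1*(sin(c) - 1)^(7/8)/(sin(c) + 1)^(7/8)


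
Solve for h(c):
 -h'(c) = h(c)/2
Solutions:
 h(c) = C1*exp(-c/2)


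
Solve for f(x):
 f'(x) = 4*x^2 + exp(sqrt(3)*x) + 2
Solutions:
 f(x) = C1 + 4*x^3/3 + 2*x + sqrt(3)*exp(sqrt(3)*x)/3


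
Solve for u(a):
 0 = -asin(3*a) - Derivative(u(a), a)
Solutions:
 u(a) = C1 - a*asin(3*a) - sqrt(1 - 9*a^2)/3


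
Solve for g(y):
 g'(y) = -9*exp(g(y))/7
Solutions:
 g(y) = log(1/(C1 + 9*y)) + log(7)


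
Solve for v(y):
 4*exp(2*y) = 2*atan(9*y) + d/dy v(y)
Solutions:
 v(y) = C1 - 2*y*atan(9*y) + 2*exp(2*y) + log(81*y^2 + 1)/9


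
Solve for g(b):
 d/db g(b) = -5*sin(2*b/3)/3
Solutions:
 g(b) = C1 + 5*cos(2*b/3)/2


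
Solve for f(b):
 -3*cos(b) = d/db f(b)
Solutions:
 f(b) = C1 - 3*sin(b)


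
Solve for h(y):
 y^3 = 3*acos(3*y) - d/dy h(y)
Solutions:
 h(y) = C1 - y^4/4 + 3*y*acos(3*y) - sqrt(1 - 9*y^2)


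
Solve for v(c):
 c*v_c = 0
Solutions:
 v(c) = C1


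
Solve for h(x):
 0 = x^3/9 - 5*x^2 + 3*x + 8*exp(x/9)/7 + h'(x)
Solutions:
 h(x) = C1 - x^4/36 + 5*x^3/3 - 3*x^2/2 - 72*exp(x/9)/7


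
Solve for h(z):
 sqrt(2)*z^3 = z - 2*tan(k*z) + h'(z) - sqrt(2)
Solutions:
 h(z) = C1 + sqrt(2)*z^4/4 - z^2/2 + sqrt(2)*z + 2*Piecewise((-log(cos(k*z))/k, Ne(k, 0)), (0, True))


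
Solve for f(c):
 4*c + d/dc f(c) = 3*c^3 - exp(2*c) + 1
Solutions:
 f(c) = C1 + 3*c^4/4 - 2*c^2 + c - exp(2*c)/2


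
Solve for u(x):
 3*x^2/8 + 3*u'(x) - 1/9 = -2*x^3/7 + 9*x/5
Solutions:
 u(x) = C1 - x^4/42 - x^3/24 + 3*x^2/10 + x/27


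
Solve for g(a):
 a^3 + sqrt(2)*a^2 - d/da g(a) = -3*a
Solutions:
 g(a) = C1 + a^4/4 + sqrt(2)*a^3/3 + 3*a^2/2


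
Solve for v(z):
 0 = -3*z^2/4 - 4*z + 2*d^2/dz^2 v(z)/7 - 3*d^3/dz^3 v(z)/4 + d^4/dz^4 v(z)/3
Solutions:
 v(z) = C1 + C2*z + C3*exp(z*(63 - sqrt(1281))/56) + C4*exp(z*(sqrt(1281) + 63)/56) + 7*z^4/32 + 889*z^3/192 + 17101*z^2/512


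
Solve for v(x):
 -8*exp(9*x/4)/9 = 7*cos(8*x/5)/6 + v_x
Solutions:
 v(x) = C1 - 32*exp(9*x/4)/81 - 35*sin(8*x/5)/48


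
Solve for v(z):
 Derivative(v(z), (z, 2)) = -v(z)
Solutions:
 v(z) = C1*sin(z) + C2*cos(z)


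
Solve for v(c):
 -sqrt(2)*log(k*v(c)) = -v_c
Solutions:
 li(k*v(c))/k = C1 + sqrt(2)*c


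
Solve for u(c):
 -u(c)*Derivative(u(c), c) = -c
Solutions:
 u(c) = -sqrt(C1 + c^2)
 u(c) = sqrt(C1 + c^2)


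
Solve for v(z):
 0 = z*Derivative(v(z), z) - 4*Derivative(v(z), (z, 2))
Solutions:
 v(z) = C1 + C2*erfi(sqrt(2)*z/4)


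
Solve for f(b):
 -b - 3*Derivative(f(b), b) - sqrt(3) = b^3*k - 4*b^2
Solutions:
 f(b) = C1 - b^4*k/12 + 4*b^3/9 - b^2/6 - sqrt(3)*b/3


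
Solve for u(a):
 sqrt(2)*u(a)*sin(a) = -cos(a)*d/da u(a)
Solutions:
 u(a) = C1*cos(a)^(sqrt(2))


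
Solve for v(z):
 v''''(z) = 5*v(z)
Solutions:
 v(z) = C1*exp(-5^(1/4)*z) + C2*exp(5^(1/4)*z) + C3*sin(5^(1/4)*z) + C4*cos(5^(1/4)*z)


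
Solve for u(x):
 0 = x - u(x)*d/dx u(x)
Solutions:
 u(x) = -sqrt(C1 + x^2)
 u(x) = sqrt(C1 + x^2)


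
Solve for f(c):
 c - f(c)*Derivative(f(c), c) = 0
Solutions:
 f(c) = -sqrt(C1 + c^2)
 f(c) = sqrt(C1 + c^2)


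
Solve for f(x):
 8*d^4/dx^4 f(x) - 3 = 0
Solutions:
 f(x) = C1 + C2*x + C3*x^2 + C4*x^3 + x^4/64


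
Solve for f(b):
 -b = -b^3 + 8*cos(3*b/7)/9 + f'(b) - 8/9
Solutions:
 f(b) = C1 + b^4/4 - b^2/2 + 8*b/9 - 56*sin(3*b/7)/27


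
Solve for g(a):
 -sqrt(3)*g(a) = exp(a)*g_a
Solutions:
 g(a) = C1*exp(sqrt(3)*exp(-a))


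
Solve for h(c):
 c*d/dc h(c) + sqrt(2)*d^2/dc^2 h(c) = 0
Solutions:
 h(c) = C1 + C2*erf(2^(1/4)*c/2)


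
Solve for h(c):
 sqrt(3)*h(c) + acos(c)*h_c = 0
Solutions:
 h(c) = C1*exp(-sqrt(3)*Integral(1/acos(c), c))


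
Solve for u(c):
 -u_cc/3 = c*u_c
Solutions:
 u(c) = C1 + C2*erf(sqrt(6)*c/2)


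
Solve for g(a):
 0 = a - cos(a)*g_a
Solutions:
 g(a) = C1 + Integral(a/cos(a), a)


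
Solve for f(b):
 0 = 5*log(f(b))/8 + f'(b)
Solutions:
 li(f(b)) = C1 - 5*b/8


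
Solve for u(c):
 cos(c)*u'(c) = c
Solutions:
 u(c) = C1 + Integral(c/cos(c), c)


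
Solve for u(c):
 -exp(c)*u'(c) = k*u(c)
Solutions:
 u(c) = C1*exp(k*exp(-c))
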